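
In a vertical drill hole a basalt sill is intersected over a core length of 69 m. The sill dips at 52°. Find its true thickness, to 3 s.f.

42.5 m

True thickness t = h · cos(dip) = 69 × cos 52°
t = 69 × 0.6157 = 42.481 m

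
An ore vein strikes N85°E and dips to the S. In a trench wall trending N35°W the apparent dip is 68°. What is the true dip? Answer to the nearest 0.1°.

The section is 60° from the strike.
tan(true dip) = tan 68° / sin 60° = 2.8580
δ = arctan(2.8580) = 70.72°

70.7°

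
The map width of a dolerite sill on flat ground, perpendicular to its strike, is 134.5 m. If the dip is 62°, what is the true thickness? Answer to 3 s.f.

119 m

True thickness t = w · sin(dip) = 134.5 × sin 62°
t = 134.5 × 0.8829 = 118.756 m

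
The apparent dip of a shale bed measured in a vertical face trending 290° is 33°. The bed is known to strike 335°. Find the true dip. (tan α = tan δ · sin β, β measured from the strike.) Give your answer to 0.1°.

β = acute angle between strike 335° and section 290° = 45°.
tan δ = tan α / sin β = tan 33° / sin 45° = 0.6494 / 0.7071 = 0.9184
true dip = arctan 0.9184 = 42.56°

42.6°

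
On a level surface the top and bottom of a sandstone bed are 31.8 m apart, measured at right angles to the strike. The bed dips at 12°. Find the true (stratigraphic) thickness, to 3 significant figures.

True thickness t = w · sin(dip) = 31.8 × sin 12°
t = 31.8 × 0.2079 = 6.612 m

6.61 m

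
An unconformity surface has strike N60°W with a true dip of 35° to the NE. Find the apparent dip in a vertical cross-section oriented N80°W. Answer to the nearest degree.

The strike is N60°W and the section trends N80°W; the acute angle between them is β = 20°.
tan(apparent dip) = tan 35° · sin 20° = 0.2395
α = arctan(0.2395) = 13.47°

13°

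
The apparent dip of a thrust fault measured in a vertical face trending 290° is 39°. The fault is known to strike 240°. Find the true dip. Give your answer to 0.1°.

46.6°

β = acute angle between strike 240° and section 290° = 50°.
tan(true dip) = tan 39° / sin 50° = 1.0571
true dip = arctan 1.0571 = 46.59°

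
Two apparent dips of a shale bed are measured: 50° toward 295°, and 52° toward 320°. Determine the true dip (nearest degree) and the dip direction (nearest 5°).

true dip 52°, dip direction 315°

Each apparent-dip line lies in the plane. As unit vectors (x east, y north, z up), v₁ plunges 50°→295° and v₂ plunges 52°→320°.
Cross product v₁ × v₂ gives the pole to the plane: n ∝ (-0.147, 0.156, 0.167).
True dip = arccos(n_z / |n|) = arccos(0.6150) = 52.0°.
Dip direction = atan2(-0.147, 0.156) = 317° (azimuth of n's horizontal projection).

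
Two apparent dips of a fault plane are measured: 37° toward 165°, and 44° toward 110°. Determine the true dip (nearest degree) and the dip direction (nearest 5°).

true dip 45°, dip direction 125°

Each apparent-dip line lies in the plane. As unit vectors (x east, y north, z up), v₁ plunges 37°→165° and v₂ plunges 44°→110°.
Cross product v₁ × v₂ gives the pole to the plane: n ∝ (0.388, -0.263, 0.471).
True dip = arccos(n_z / |n|) = arccos(0.7085) = 44.9°.
The horizontal component of n points toward azimuth atan2(n_x, n_y) = 124°, the dip direction.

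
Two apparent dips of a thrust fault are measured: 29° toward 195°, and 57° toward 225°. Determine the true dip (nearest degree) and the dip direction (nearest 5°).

Each apparent-dip line lies in the plane. As unit vectors (x east, y north, z up), v₁ plunges 29°→195° and v₂ plunges 57°→225°.
n = v₁ × v₂ = (-0.522, 0.003, 0.238) (taken with n_z > 0).
Dip δ = arctan(|n_h|/n_z) = arctan(0.522/0.238) = 65.5°.
The horizontal component of n points toward azimuth atan2(n_x, n_y) = 270°, the dip direction.

true dip 65°, dip direction 270°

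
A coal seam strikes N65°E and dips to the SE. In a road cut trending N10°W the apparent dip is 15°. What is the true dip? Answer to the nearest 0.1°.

15.5°

The section is 75° from the strike.
tan(true dip) = tan 15° / sin 75° = 0.2774
true dip = arctan 0.2774 = 15.50°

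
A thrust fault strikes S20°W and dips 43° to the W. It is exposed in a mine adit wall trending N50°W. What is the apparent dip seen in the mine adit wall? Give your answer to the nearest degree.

41°

The strike is S20°W and the section trends N50°W; the acute angle between them is β = 70°.
tan α = tan 43° × sin 70° = 0.9325 × 0.9397 = 0.8763
α = arctan(0.8763) = 41.23°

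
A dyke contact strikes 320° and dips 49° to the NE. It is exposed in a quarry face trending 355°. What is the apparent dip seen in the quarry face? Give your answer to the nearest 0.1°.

33.4°

The section lies 35° from the strike.
tan(apparent dip) = tan 49° · sin 35° = 0.6598
apparent dip = arctan 0.6598 = 33.42°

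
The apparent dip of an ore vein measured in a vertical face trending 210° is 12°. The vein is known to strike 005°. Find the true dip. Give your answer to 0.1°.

The section is 25° from the strike.
tan(true dip) = tan 12° / sin 25° = 0.5030
δ = arctan(0.5030) = 26.70°

26.7°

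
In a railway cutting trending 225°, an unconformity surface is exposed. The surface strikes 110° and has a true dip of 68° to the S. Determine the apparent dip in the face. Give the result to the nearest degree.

The section lies 65° from the strike.
tan(apparent dip) = tan 68° · sin 65° = 2.2432
apparent dip = arctan 2.2432 = 65.97°

66°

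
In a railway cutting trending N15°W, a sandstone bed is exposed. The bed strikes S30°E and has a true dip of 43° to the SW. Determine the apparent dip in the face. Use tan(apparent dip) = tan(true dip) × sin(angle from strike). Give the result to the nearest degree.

14°

The strike is S30°E and the section trends N15°W; the acute angle between them is β = 15°.
tan α = tan 43° × sin 15° = 0.9325 × 0.2588 = 0.2414
apparent dip = arctan 0.2414 = 13.57°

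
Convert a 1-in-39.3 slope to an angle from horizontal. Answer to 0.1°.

1.5°

tan θ = 1/39.3 = 0.0254
θ = arctan(0.0254) = 1.46°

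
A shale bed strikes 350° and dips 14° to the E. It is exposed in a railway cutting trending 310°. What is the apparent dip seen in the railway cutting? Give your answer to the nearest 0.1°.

The section lies 40° from the strike.
tan(apparent dip) = tan 14° · sin 40° = 0.1603
apparent dip = arctan 0.1603 = 9.11°

9.1°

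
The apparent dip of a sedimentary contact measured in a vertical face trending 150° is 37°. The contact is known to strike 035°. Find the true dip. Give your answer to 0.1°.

39.7°

The section is 65° from the strike.
tan δ = tan α / sin β = tan 37° / sin 65° = 0.7536 / 0.9063 = 0.8315
true dip = arctan 0.8315 = 39.74°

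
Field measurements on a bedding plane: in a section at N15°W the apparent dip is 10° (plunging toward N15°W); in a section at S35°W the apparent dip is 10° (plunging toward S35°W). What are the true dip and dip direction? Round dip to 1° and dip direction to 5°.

The two traces are lines in the plane: v₁ = (sin 345°·cos 10°, cos 345°·cos 10°, −sin 10°), v₂ = (sin 215°·cos 10°, cos 215°·cos 10°, −sin 10°).
n = v₁ × v₂ = (-0.305, 0.054, 0.743) (taken with n_z > 0).
tan δ = √(n_x²+n_y²)/n_z = 0.310/0.743, so δ = 22.6°.
Dip direction = atan2(-0.305, 0.054) = 280° (azimuth of n's horizontal projection).

true dip 23°, dip direction 280°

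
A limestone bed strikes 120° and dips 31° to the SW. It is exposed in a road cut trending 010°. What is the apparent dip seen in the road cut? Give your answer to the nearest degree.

The section lies 70° from the strike.
tan α = tan 31° × sin 70° = 0.6009 × 0.9397 = 0.5646
α = arctan(0.5646) = 29.45°

29°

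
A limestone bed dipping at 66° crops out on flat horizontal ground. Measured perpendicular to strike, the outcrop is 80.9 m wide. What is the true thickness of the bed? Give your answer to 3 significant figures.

73.9 m

True thickness t = w · sin(dip) = 80.9 × sin 66°
t = 80.9 × 0.9135 = 73.906 m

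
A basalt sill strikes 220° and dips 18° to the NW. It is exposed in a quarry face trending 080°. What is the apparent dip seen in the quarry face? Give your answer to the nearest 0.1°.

11.8°

Angle between strike (220°) and section (080°): β = 40°.
tan α = tan 18° × sin 40° = 0.3249 × 0.6428 = 0.2089
α = arctan(0.2089) = 11.80°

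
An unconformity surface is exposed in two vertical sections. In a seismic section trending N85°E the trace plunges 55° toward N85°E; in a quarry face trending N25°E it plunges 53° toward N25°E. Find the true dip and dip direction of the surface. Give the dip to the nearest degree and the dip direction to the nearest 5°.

Represent each trace as a vector plunging at its apparent dip toward its trend (east-north-up frame): v₁ = (0.571, 0.050, -0.819), v₂ = (0.254, 0.545, -0.799).
n = v₁ × v₂ = (0.407, 0.248, 0.299) (taken with n_z > 0).
True dip = arccos(n_z / |n|) = arccos(0.5315) = 57.9°.
The horizontal component of n points toward azimuth atan2(n_x, n_y) = 59°, the dip direction.

true dip 58°, dip direction 060°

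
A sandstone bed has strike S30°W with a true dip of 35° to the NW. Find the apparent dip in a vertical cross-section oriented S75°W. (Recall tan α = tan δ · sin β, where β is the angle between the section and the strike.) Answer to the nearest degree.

Angle between strike (S30°W) and section (S75°W): β = 45°.
tan α = tan 35° × sin 45° = 0.7002 × 0.7071 = 0.4951
α = arctan(0.4951) = 26.34°

26°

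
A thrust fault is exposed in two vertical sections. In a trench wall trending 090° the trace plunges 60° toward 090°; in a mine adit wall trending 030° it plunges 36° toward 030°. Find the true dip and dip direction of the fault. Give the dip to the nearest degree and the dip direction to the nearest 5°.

The two traces are lines in the plane: v₁ = (sin 90°·cos 60°, cos 90°·cos 60°, −sin 60°), v₂ = (sin 30°·cos 36°, cos 30°·cos 36°, −sin 36°).
The plane normal is n = v₁ × v₂ ∝ (0.607, -0.056, 0.350).
tan δ = √(n_x²+n_y²)/n_z = 0.609/0.350, so δ = 60.1°.
Dip direction = atan2(0.607, -0.056) = 95° (azimuth of n's horizontal projection).

true dip 60°, dip direction 095°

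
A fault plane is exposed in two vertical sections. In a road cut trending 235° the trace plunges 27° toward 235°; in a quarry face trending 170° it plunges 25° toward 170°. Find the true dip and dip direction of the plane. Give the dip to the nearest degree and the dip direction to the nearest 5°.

Represent each trace as a vector plunging at its apparent dip toward its trend (east-north-up frame): v₁ = (-0.730, -0.511, -0.454), v₂ = (0.157, -0.893, -0.423).
n = v₁ × v₂ = (-0.189, -0.380, 0.732) (taken with n_z > 0).
True dip = arccos(n_z / |n|) = arccos(0.8651) = 30.1°.
The horizontal component of n points toward azimuth atan2(n_x, n_y) = 206°, the dip direction.

true dip 30°, dip direction 205°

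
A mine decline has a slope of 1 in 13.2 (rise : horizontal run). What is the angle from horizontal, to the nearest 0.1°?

tan θ = 1/13.2 = 0.0758
θ = arctan(0.0758) = 4.33°

4.3°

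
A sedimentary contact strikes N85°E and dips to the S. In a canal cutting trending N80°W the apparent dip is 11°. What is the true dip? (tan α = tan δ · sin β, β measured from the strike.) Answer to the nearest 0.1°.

36.9°

The section is 15° from the strike.
tan(true dip) = tan 11° / sin 15° = 0.7510
δ = arctan(0.7510) = 36.91°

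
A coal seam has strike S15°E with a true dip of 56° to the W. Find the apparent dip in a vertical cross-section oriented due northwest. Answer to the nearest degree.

37°

The strike is S15°E and the section trends due northwest; the acute angle between them is β = 30°.
tan α = tan 56° × sin 30° = 1.4826 × 0.5000 = 0.7413
apparent dip = arctan 0.7413 = 36.55°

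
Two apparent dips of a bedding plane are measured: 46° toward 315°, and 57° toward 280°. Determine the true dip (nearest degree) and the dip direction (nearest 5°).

Represent each trace as a vector plunging at its apparent dip toward its trend (east-north-up frame): v₁ = (-0.491, 0.491, -0.719), v₂ = (-0.536, 0.095, -0.839).
Cross product v₁ × v₂ gives the pole to the plane: n ∝ (-0.344, -0.026, 0.217).
True dip = arccos(n_z / |n|) = arccos(0.5325) = 57.8°.
Dip direction = atan2(-0.344, -0.026) = 266° (azimuth of n's horizontal projection).

true dip 58°, dip direction 265°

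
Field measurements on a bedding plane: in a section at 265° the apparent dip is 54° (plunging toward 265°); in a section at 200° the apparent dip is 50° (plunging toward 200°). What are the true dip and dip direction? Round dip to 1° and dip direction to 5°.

Represent each trace as a vector plunging at its apparent dip toward its trend (east-north-up frame): v₁ = (-0.586, -0.051, -0.809), v₂ = (-0.220, -0.604, -0.766).
n = v₁ × v₂ = (-0.449, -0.271, 0.342) (taken with n_z > 0).
True dip = arccos(n_z / |n|) = arccos(0.5466) = 56.9°.
Dip direction = atan2(-0.449, -0.271) = 239° (azimuth of n's horizontal projection).

true dip 57°, dip direction 240°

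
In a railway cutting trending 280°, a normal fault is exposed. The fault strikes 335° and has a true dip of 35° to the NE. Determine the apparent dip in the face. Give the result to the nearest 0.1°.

The section lies 55° from the strike.
tan(apparent dip) = tan 35° · sin 55° = 0.5736
apparent dip = arctan 0.5736 = 29.84°

29.8°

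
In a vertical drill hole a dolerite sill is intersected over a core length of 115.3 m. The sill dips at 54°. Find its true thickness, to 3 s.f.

True thickness t = h · cos(dip) = 115.3 × cos 54°
t = 115.3 × 0.5878 = 67.772 m

67.8 m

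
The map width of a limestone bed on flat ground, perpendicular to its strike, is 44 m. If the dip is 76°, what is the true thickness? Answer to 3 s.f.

42.7 m

True thickness t = w · sin(dip) = 44 × sin 76°
t = 44 × 0.9703 = 42.693 m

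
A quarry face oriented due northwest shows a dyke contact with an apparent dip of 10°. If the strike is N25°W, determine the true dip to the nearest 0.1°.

27.3°

The section is 20° from the strike.
tan δ = tan α / sin β = tan 10° / sin 20° = 0.1763 / 0.3420 = 0.5155
true dip = arctan 0.5155 = 27.27°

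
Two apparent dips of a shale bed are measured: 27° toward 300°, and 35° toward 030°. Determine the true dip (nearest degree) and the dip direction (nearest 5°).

Each apparent-dip line lies in the plane. As unit vectors (x east, y north, z up), v₁ plunges 27°→300° and v₂ plunges 35°→030°.
The plane normal is n = v₁ × v₂ ∝ (-0.067, 0.629, 0.730).
tan δ = √(n_x²+n_y²)/n_z = 0.632/0.730, so δ = 40.9°.
The horizontal component of n points toward azimuth atan2(n_x, n_y) = 354°, the dip direction.

true dip 41°, dip direction 355°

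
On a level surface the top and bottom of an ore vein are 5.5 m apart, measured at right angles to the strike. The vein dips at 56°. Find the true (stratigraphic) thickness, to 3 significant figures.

4.56 m

True thickness t = w · sin(dip) = 5.5 × sin 56°
t = 5.5 × 0.8290 = 4.560 m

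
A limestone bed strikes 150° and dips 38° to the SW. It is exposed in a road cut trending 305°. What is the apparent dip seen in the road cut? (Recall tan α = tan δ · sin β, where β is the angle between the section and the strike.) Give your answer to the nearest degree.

18°

Angle between strike (150°) and section (305°): β = 25°.
tan(apparent dip) = tan 38° · sin 25° = 0.3302
apparent dip = arctan 0.3302 = 18.27°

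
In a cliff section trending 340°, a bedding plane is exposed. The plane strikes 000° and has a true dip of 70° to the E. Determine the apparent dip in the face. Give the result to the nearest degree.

43°

Angle between strike (000°) and section (340°): β = 20°.
tan(apparent dip) = tan 70° · sin 20° = 0.9397
apparent dip = arctan 0.9397 = 43.22°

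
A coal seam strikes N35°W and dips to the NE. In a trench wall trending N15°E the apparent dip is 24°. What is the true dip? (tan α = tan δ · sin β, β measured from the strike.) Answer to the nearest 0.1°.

β = acute angle between strike N35°W and section N15°E = 50°.
tan(true dip) = tan 24° / sin 50° = 0.5812
δ = arctan(0.5812) = 30.17°

30.2°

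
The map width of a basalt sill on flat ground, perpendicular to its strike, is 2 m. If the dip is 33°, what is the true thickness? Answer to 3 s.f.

True thickness t = w · sin(dip) = 2 × sin 33°
t = 2 × 0.5446 = 1.089 m

1.09 m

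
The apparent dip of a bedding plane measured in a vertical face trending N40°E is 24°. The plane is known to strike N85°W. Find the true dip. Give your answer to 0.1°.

28.5°

The section is 55° from the strike.
tan(true dip) = tan 24° / sin 55° = 0.5435
δ = arctan(0.5435) = 28.53°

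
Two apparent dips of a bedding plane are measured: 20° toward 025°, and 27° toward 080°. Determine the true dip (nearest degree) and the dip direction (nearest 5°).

true dip 27°, dip direction 070°

Each apparent-dip line lies in the plane. As unit vectors (x east, y north, z up), v₁ plunges 20°→025° and v₂ plunges 27°→080°.
Cross product v₁ × v₂ gives the pole to the plane: n ∝ (0.334, 0.120, 0.686).
True dip = arccos(n_z / |n|) = arccos(0.8883) = 27.3°.
Dip direction = atan2(0.334, 0.120) = 70° (azimuth of n's horizontal projection).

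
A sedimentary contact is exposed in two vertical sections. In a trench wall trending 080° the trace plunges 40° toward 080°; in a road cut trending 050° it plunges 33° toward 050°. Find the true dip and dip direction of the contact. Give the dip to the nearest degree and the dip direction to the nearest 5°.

true dip 40°, dip direction 090°

Each apparent-dip line lies in the plane. As unit vectors (x east, y north, z up), v₁ plunges 40°→080° and v₂ plunges 33°→050°.
The plane normal is n = v₁ × v₂ ∝ (0.274, -0.002, 0.321).
tan δ = √(n_x²+n_y²)/n_z = 0.274/0.321, so δ = 40.5°.
Dip direction = azimuth of (n_x, n_y) = atan2(0.274, -0.002) = 90°.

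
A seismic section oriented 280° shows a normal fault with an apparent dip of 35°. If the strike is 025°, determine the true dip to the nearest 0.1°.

The section is 75° from the strike.
tan(true dip) = tan 35° / sin 75° = 0.7249
δ = arctan(0.7249) = 35.94°

35.9°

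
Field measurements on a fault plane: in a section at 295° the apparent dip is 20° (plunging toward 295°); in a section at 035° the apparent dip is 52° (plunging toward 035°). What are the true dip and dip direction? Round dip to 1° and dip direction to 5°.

true dip 55°, dip direction 010°

Each apparent-dip line lies in the plane. As unit vectors (x east, y north, z up), v₁ plunges 20°→295° and v₂ plunges 52°→035°.
Cross product v₁ × v₂ gives the pole to the plane: n ∝ (0.140, 0.792, 0.570).
True dip = arccos(n_z / |n|) = arccos(0.5781) = 54.7°.
The horizontal component of n points toward azimuth atan2(n_x, n_y) = 10°, the dip direction.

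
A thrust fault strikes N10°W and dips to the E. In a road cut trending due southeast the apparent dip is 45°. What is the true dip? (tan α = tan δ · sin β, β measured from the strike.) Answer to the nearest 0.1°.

60.2°

The section is 35° from the strike.
tan δ = tan α / sin β = tan 45° / sin 35° = 1.0000 / 0.5736 = 1.7434
δ = arctan(1.7434) = 60.16°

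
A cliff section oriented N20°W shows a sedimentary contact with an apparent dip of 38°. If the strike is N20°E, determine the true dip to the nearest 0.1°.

β = acute angle between strike N20°E and section N20°W = 40°.
tan(true dip) = tan 38° / sin 40° = 1.2155
δ = arctan(1.2155) = 50.55°

50.6°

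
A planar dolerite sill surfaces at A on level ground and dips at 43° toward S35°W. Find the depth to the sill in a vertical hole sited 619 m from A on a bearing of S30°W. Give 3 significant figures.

The hole lies 5° from the dip direction, so the down-dip offset is 619 × cos 5° = 616.64 m.
Depth = down-dip offset × tan(dip) = 616.64 × tan 43° = 616.64 × 0.9325
Depth = 575.03 m

575 m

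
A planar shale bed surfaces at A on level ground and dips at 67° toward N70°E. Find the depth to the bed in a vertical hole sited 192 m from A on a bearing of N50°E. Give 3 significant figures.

425 m

The hole lies 20° from the dip direction, so the down-dip offset is 192 × cos 20° = 180.42 m.
Depth = down-dip offset × tan(dip) = 180.42 × tan 67° = 180.42 × 2.3559
Depth = 425.05 m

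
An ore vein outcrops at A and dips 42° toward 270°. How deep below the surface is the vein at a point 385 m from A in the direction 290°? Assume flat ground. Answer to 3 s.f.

The hole lies 20° from the dip direction, so the down-dip offset is 385 × cos 20° = 361.78 m.
Depth = down-dip offset × tan(dip) = 361.78 × tan 42° = 361.78 × 0.9004
Depth = 325.75 m

326 m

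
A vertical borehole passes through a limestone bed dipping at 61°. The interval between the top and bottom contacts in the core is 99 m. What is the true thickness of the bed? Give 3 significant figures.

True thickness t = h · cos(dip) = 99 × cos 61°
t = 99 × 0.4848 = 47.996 m

48.0 m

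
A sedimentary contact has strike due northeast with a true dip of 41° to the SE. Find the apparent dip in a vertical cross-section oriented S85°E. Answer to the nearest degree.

34°

The section lies 50° from the strike.
tan(apparent dip) = tan 41° · sin 50° = 0.6659
apparent dip = arctan 0.6659 = 33.66°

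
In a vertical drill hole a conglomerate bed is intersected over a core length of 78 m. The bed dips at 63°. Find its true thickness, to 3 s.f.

True thickness t = h · cos(dip) = 78 × cos 63°
t = 78 × 0.4540 = 35.411 m

35.4 m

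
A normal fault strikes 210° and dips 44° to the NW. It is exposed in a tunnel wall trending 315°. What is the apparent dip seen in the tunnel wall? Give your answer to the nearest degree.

43°

The strike is 210° and the section trends 315°; the acute angle between them is β = 75°.
tan α = tan 44° × sin 75° = 0.9657 × 0.9659 = 0.9328
apparent dip = arctan 0.9328 = 43.01°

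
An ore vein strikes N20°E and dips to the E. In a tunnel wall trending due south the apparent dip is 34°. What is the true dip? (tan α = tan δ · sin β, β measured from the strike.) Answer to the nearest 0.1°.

β = acute angle between strike N20°E and section due south = 20°.
tan δ = tan α / sin β = tan 34° / sin 20° = 0.6745 / 0.3420 = 1.9721
true dip = arctan 1.9721 = 63.11°

63.1°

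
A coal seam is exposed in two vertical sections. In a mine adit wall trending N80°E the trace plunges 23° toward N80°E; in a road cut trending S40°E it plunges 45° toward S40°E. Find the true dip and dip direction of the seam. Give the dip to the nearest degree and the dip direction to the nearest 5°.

true dip 45°, dip direction 145°

Represent each trace as a vector plunging at its apparent dip toward its trend (east-north-up frame): v₁ = (0.907, 0.160, -0.391), v₂ = (0.455, -0.542, -0.707).
Cross product v₁ × v₂ gives the pole to the plane: n ∝ (0.325, -0.463, 0.564).
True dip = arccos(n_z / |n|) = arccos(0.7058) = 45.1°.
The horizontal component of n points toward azimuth atan2(n_x, n_y) = 145°, the dip direction.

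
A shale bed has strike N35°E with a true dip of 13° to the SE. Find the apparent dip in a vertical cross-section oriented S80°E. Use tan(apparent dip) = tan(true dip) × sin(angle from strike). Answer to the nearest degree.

The strike is N35°E and the section trends S80°E; the acute angle between them is β = 65°.
tan α = tan 13° × sin 65° = 0.2309 × 0.9063 = 0.2092
apparent dip = arctan 0.2092 = 11.82°

12°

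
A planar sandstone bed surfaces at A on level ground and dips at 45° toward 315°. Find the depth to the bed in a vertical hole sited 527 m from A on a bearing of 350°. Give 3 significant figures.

432 m

The hole lies 35° from the dip direction, so the down-dip offset is 527 × cos 35° = 431.69 m.
Depth = down-dip offset × tan(dip) = 431.69 × tan 45° = 431.69 × 1.0000
Depth = 431.69 m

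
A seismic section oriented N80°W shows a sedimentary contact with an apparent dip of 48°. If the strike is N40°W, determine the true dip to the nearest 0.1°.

59.9°

The section is 40° from the strike.
tan δ = tan α / sin β = tan 48° / sin 40° = 1.1106 / 0.6428 = 1.7278
δ = arctan(1.7278) = 59.94°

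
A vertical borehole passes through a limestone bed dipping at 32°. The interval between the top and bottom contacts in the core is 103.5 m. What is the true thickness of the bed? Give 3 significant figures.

87.8 m

True thickness t = h · cos(dip) = 103.5 × cos 32°
t = 103.5 × 0.8480 = 87.773 m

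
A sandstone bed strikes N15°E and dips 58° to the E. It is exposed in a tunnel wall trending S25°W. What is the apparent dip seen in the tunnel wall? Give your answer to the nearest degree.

16°

The section lies 10° from the strike.
tan(apparent dip) = tan 58° · sin 10° = 0.2779
α = arctan(0.2779) = 15.53°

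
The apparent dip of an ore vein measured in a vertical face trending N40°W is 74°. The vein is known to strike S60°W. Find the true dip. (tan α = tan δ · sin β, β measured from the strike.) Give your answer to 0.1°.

The section is 80° from the strike.
tan(true dip) = tan 74° / sin 80° = 3.5412
δ = arctan(3.5412) = 74.23°

74.2°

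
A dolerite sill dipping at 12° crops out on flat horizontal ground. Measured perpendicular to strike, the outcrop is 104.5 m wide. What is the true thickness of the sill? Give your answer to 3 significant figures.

True thickness t = w · sin(dip) = 104.5 × sin 12°
t = 104.5 × 0.2079 = 21.727 m

21.7 m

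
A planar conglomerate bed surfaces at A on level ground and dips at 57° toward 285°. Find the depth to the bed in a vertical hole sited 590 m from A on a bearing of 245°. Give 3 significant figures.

696 m

The hole lies 40° from the dip direction, so the down-dip offset is 590 × cos 40° = 451.97 m.
Depth = down-dip offset × tan(dip) = 451.97 × tan 57° = 451.97 × 1.5399
Depth = 695.97 m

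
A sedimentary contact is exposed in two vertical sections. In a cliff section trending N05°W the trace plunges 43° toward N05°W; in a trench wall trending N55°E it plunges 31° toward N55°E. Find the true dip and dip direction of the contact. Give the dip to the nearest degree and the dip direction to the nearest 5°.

Represent each trace as a vector plunging at its apparent dip toward its trend (east-north-up frame): v₁ = (-0.064, 0.729, -0.682), v₂ = (0.702, 0.492, -0.515).
Cross product v₁ × v₂ gives the pole to the plane: n ∝ (0.040, 0.512, 0.543).
Dip δ = arctan(|n_h|/n_z) = arctan(0.513/0.543) = 43.4°.
Dip direction = atan2(0.040, 0.512) = 4° (azimuth of n's horizontal projection).

true dip 43°, dip direction 005°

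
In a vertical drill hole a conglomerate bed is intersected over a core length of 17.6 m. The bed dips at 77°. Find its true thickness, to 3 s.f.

True thickness t = h · cos(dip) = 17.6 × cos 77°
t = 17.6 × 0.2250 = 3.959 m

3.96 m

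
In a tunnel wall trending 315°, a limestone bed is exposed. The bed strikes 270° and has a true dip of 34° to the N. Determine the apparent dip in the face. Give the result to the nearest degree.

25°

The strike is 270° and the section trends 315°; the acute angle between them is β = 45°.
tan(apparent dip) = tan 34° · sin 45° = 0.4769
α = arctan(0.4769) = 25.50°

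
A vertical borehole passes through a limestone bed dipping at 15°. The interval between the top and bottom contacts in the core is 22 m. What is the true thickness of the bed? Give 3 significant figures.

True thickness t = h · cos(dip) = 22 × cos 15°
t = 22 × 0.9659 = 21.250 m

21.3 m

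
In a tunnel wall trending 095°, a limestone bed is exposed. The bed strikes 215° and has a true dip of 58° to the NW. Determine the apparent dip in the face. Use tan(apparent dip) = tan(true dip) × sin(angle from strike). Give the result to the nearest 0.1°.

The strike is 215° and the section trends 095°; the acute angle between them is β = 60°.
tan α = tan 58° × sin 60° = 1.6003 × 0.8660 = 1.3859
apparent dip = arctan 1.3859 = 54.19°

54.2°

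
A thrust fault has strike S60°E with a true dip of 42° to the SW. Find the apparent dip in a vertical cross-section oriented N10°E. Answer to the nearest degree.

Angle between strike (S60°E) and section (N10°E): β = 70°.
tan α = tan 42° × sin 70° = 0.9004 × 0.9397 = 0.8461
apparent dip = arctan 0.8461 = 40.23°

40°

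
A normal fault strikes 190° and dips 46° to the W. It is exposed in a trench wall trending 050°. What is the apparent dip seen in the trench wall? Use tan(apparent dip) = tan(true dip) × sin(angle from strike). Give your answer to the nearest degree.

The strike is 190° and the section trends 050°; the acute angle between them is β = 40°.
tan(apparent dip) = tan 46° · sin 40° = 0.6656
apparent dip = arctan 0.6656 = 33.65°

34°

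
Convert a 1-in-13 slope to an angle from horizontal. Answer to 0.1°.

4.4°

tan θ = 1/13 = 0.0769
θ = arctan(0.0769) = 4.40°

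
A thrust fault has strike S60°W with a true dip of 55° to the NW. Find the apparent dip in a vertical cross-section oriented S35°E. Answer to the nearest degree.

Angle between strike (S60°W) and section (S35°E): β = 85°.
tan(apparent dip) = tan 55° · sin 85° = 1.4227
apparent dip = arctan 1.4227 = 54.90°

55°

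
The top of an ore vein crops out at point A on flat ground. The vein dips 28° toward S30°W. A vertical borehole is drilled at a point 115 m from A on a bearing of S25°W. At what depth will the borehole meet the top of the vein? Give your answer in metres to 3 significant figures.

The hole lies 5° from the dip direction, so the down-dip offset is 115 × cos 5° = 114.56 m.
Depth = down-dip offset × tan(dip) = 114.56 × tan 28° = 114.56 × 0.5317
Depth = 60.91 m

60.9 m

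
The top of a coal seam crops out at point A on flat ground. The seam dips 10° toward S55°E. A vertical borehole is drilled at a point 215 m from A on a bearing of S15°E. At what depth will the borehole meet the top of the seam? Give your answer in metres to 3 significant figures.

The hole lies 40° from the dip direction, so the down-dip offset is 215 × cos 40° = 164.70 m.
Depth = down-dip offset × tan(dip) = 164.70 × tan 10° = 164.70 × 0.1763
Depth = 29.04 m

29.0 m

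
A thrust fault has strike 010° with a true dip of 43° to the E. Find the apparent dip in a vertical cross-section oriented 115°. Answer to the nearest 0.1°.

42.0°

The strike is 010° and the section trends 115°; the acute angle between them is β = 75°.
tan(apparent dip) = tan 43° · sin 75° = 0.9007
α = arctan(0.9007) = 42.01°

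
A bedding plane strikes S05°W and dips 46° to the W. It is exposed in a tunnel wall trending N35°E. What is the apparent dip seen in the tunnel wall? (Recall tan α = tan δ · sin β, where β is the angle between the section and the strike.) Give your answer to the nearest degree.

27°

The strike is S05°W and the section trends N35°E; the acute angle between them is β = 30°.
tan α = tan 46° × sin 30° = 1.0355 × 0.5000 = 0.5178
α = arctan(0.5178) = 27.37°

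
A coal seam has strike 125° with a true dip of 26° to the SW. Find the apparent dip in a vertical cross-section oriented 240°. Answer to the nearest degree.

The section lies 65° from the strike.
tan(apparent dip) = tan 26° · sin 65° = 0.4420
α = arctan(0.4420) = 23.85°

24°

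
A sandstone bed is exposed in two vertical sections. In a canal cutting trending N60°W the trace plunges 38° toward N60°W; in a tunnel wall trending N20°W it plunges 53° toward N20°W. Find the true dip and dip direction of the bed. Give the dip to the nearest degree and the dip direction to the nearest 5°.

true dip 54°, dip direction 355°

Represent each trace as a vector plunging at its apparent dip toward its trend (east-north-up frame): v₁ = (-0.682, 0.394, -0.616), v₂ = (-0.206, 0.566, -0.799).
The plane normal is n = v₁ × v₂ ∝ (-0.034, 0.418, 0.305).
Dip δ = arctan(|n_h|/n_z) = arctan(0.420/0.305) = 54.0°.
Dip direction = atan2(-0.034, 0.418) = 355° (azimuth of n's horizontal projection).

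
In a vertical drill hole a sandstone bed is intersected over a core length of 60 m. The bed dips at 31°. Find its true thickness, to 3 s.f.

True thickness t = h · cos(dip) = 60 × cos 31°
t = 60 × 0.8572 = 51.430 m

51.4 m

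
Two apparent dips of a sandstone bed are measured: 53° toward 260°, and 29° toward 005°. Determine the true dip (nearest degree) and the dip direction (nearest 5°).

The two traces are lines in the plane: v₁ = (sin 260°·cos 53°, cos 260°·cos 53°, −sin 53°), v₂ = (sin 5°·cos 29°, cos 5°·cos 29°, −sin 29°).
n = v₁ × v₂ = (-0.747, 0.348, 0.508) (taken with n_z > 0).
True dip = arccos(n_z / |n|) = arccos(0.5252) = 58.3°.
Dip direction = atan2(-0.747, 0.348) = 295° (azimuth of n's horizontal projection).

true dip 58°, dip direction 295°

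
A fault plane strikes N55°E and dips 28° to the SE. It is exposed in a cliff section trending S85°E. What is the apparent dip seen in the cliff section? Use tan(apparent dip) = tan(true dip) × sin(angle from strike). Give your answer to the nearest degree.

Angle between strike (N55°E) and section (S85°E): β = 40°.
tan α = tan 28° × sin 40° = 0.5317 × 0.6428 = 0.3418
α = arctan(0.3418) = 18.87°

19°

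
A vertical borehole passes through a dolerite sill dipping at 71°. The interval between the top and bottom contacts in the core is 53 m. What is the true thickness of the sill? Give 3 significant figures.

17.3 m

True thickness t = h · cos(dip) = 53 × cos 71°
t = 53 × 0.3256 = 17.255 m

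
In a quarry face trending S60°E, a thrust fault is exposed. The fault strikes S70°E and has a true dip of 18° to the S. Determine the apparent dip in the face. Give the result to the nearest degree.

3°

The section lies 10° from the strike.
tan α = tan 18° × sin 10° = 0.3249 × 0.1736 = 0.0564
α = arctan(0.0564) = 3.23°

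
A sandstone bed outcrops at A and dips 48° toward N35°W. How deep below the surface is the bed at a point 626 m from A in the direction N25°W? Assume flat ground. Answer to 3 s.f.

685 m

The hole lies 10° from the dip direction, so the down-dip offset is 626 × cos 10° = 616.49 m.
Depth = down-dip offset × tan(dip) = 616.49 × tan 48° = 616.49 × 1.1106
Depth = 684.68 m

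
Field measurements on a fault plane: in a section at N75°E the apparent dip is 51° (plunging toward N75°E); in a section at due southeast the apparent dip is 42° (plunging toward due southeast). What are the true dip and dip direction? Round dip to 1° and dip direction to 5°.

true dip 52°, dip direction 090°

Each apparent-dip line lies in the plane. As unit vectors (x east, y north, z up), v₁ plunges 51°→N75°E and v₂ plunges 42°→due southeast.
The plane normal is n = v₁ × v₂ ∝ (0.517, 0.002, 0.405).
True dip = arccos(n_z / |n|) = arccos(0.6164) = 51.9°.
The horizontal component of n points toward azimuth atan2(n_x, n_y) = 90°, the dip direction.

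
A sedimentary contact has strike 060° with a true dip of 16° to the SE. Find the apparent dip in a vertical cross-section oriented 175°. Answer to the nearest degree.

Angle between strike (060°) and section (175°): β = 65°.
tan(apparent dip) = tan 16° · sin 65° = 0.2599
apparent dip = arctan 0.2599 = 14.57°

15°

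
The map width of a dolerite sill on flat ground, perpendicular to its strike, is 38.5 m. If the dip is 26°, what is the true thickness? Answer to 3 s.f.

16.9 m

True thickness t = w · sin(dip) = 38.5 × sin 26°
t = 38.5 × 0.4384 = 16.877 m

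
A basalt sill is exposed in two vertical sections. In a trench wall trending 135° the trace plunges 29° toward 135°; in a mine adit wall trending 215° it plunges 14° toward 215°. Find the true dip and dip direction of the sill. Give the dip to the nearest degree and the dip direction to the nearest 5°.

true dip 30°, dip direction 150°

Represent each trace as a vector plunging at its apparent dip toward its trend (east-north-up frame): v₁ = (0.618, -0.618, -0.485), v₂ = (-0.557, -0.795, -0.242).
Cross product v₁ × v₂ gives the pole to the plane: n ∝ (0.236, -0.419, 0.836).
Dip δ = arctan(|n_h|/n_z) = arctan(0.481/0.836) = 29.9°.
Dip direction = azimuth of (n_x, n_y) = atan2(0.236, -0.419) = 151°.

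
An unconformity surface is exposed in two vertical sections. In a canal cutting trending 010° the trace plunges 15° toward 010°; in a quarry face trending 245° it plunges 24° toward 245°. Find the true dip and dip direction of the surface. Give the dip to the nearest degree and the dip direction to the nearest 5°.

Represent each trace as a vector plunging at its apparent dip toward its trend (east-north-up frame): v₁ = (0.168, 0.951, -0.259), v₂ = (-0.828, -0.386, -0.407).
The plane normal is n = v₁ × v₂ ∝ (-0.487, 0.283, 0.723).
tan δ = √(n_x²+n_y²)/n_z = 0.563/0.723, so δ = 37.9°.
Dip direction = azimuth of (n_x, n_y) = atan2(-0.487, 0.283) = 300°.

true dip 38°, dip direction 300°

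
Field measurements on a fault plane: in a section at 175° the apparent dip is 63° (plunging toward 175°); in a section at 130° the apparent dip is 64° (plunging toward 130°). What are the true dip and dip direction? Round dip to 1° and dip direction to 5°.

true dip 65°, dip direction 150°

The two traces are lines in the plane: v₁ = (sin 175°·cos 63°, cos 175°·cos 63°, −sin 63°), v₂ = (sin 130°·cos 64°, cos 130°·cos 64°, −sin 64°).
The plane normal is n = v₁ × v₂ ∝ (0.155, -0.264, 0.141).
True dip = arccos(n_z / |n|) = arccos(0.4178) = 65.3°.
The horizontal component of n points toward azimuth atan2(n_x, n_y) = 149°, the dip direction.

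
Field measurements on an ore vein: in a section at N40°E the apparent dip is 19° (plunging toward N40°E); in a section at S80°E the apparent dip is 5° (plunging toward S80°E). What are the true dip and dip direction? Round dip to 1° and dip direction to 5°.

true dip 20°, dip direction 025°

Represent each trace as a vector plunging at its apparent dip toward its trend (east-north-up frame): v₁ = (0.608, 0.724, -0.326), v₂ = (0.981, -0.173, -0.087).
Cross product v₁ × v₂ gives the pole to the plane: n ∝ (0.119, 0.266, 0.816).
Dip δ = arctan(|n_h|/n_z) = arctan(0.292/0.816) = 19.7°.
Dip direction = azimuth of (n_x, n_y) = atan2(0.119, 0.266) = 24°.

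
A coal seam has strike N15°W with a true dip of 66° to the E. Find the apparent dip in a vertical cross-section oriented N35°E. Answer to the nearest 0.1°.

Angle between strike (N15°W) and section (N35°E): β = 50°.
tan(apparent dip) = tan 66° · sin 50° = 1.7206
α = arctan(1.7206) = 59.83°

59.8°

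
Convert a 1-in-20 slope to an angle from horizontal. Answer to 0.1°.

tan θ = 1/20 = 0.0500
θ = arctan(0.0500) = 2.86°

2.9°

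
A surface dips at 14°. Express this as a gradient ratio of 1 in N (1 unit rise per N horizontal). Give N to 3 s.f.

1 : N means tan θ = 1/N, so N = 1/tan 14° = 1/0.2493

1 in 4.01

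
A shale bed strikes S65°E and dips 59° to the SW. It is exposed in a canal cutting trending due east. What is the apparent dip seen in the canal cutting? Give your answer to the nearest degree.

35°

The section lies 25° from the strike.
tan α = tan 59° × sin 25° = 1.6643 × 0.4226 = 0.7034
α = arctan(0.7034) = 35.12°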